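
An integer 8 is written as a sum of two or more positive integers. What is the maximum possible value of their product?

18

Define prod[k] = max over 1≤i<k of i · max(k−i, prod[k−i]); the inner max lets the remainder stay uncut if that's better.
prod[2] = 1×max(1,0) = 1×1 = 1
prod[3] = 1×max(2,1) = 1×2 = 2
prod[4] = 2×max(2,1) = 2×2 = 4
prod[5] = 2×max(3,2) = 2×3 = 6
prod[6] = 3×max(3,2) = 3×3 = 9
prod[7] = 2×max(5,6) = 2×6 = 12
prod[8] = 2×max(6,9) = 2×9 = 18
One optimal split: 3 + 3 + 2; product 3×3×2 = 18.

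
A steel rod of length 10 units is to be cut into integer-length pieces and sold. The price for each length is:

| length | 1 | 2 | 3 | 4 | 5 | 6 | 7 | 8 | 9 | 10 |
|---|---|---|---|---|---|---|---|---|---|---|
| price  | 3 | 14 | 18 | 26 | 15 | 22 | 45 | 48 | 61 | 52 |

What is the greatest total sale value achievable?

Consider every possible first cut. v[k] is the best of p[i]+v[k−i] over all sellable i≤k.
v[1] = 3
v[2] = 14
v[3] = 18
v[4] = 28  (first piece 2, then v[2]=14)
v[5] = 32  (first piece 2, then v[3]=18)
v[6] = 42  (first piece 2, then v[4]=28)
v[7] = 46  (first piece 2, then v[5]=32)
v[8] = 56  (first piece 2, then v[6]=42)
v[9] = 61
v[10] = 70  (first piece 2, then v[8]=56)
One optimal cutting: 2 + 2 + 2 + 2 + 2 → $14 + $14 + $14 + $14 + $14 = $70.

70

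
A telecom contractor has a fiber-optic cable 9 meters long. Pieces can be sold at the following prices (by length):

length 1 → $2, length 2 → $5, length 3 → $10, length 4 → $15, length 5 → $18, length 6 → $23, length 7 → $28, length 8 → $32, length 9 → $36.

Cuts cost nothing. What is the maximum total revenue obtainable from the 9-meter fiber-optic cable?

Build r[k] bottom-up: r[k] = max over allowed piece i of (p[i] + r[k−i]).
r[1] = 2
r[2] = max(2+2, 5+0) = 5
r[3] = max(2+5, 5+2, 10+0) = 10
r[4] = max(2+10, 5+5, 10+2, 15+0) = 15
r[5] = max(2+15, 5+10, 10+5, 15+2, 18+0) = 18
r[6] = max(2+18, 5+15, 10+10, 15+5, 18+2, 23+0) = 23
r[7] = max(2+23, 5+18, 10+15, …, 23+2, 28+0) = 28
r[8] = max(2+28, 5+23, 10+18, …, 28+2, 32+0) = 32
r[9] = max(2+32, 5+28, 10+23, …, 32+2, 36+0) = 36
Best is to sell the whole 9-meter piece uncut for $36.

36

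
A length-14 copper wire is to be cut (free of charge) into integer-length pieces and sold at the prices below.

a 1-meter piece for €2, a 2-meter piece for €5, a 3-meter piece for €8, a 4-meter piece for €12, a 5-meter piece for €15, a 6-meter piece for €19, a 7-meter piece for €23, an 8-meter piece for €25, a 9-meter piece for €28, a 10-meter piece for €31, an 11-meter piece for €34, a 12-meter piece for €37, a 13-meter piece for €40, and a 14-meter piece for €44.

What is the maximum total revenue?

Build best[k] bottom-up: best[k] = max over allowed piece i of (p[i] + best[k−i]).
best[1] = 2
best[2] = max(2+2, 5+0) = 5
best[3] = max(2+5, 5+2, 8+0) = 8
best[4] = max(2+8, 5+5, 8+2, 12+0) = 12
best[5] = max(2+12, 5+8, 8+5, 12+2, 15+0) = 15
best[6] = max(2+15, 5+12, 8+8, 12+5, 15+2, 19+0) = 19
best[7] = max(2+19, 5+15, 8+12, …, 19+2, 23+0) = 23
best[8] = max(2+23, 5+19, 8+15, …, 23+2, 25+0) = 25
best[9] = max(2+25, 5+23, 8+19, …, 25+2, 28+0) = 28
best[10] = max(2+28, 5+25, 8+23, …, 28+2, 31+0) = 31
best[11] = max(2+31, 5+28, 8+25, …, 31+2, 34+0) = 35
best[12] = max(2+35, 5+31, 8+28, …, 34+2, 37+0) = 38
best[13] = max(2+38, 5+35, 8+31, …, 37+2, 40+0) = 42
best[14] = max(2+42, 5+38, 8+35, …, 40+2, 44+0) = 46
One optimal cutting: 7 + 7 → €23 + €23 = €46.

46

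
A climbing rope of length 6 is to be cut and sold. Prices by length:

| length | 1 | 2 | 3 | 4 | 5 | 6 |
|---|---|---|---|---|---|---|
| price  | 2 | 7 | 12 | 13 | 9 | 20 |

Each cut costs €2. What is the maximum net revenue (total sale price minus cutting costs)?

Consider every possible first cut. net[k] is the best of p[i]+net[k−i] over all sellable i≤k, charging 2 whenever i<k.
net[1] = 2
net[2] = max(2+2-2, 7+0) = 7
net[3] = max(2+7-2, 7+2-2, 12+0) = 12
net[4] = max(2+12-2, 7+7-2, 12+2-2, 13+0) = 13
net[5] = max(2+13-2, 7+12-2, 12+7-2, 13+2-2, 9+0) = 17
net[6] = max(2+17-2, 7+13-2, 12+12-2, 13+7-2, 9+2-2, 20+0) = 22
One optimal plan: pieces 3 + 3 (1 cut) → €24 − €2 = €22.

22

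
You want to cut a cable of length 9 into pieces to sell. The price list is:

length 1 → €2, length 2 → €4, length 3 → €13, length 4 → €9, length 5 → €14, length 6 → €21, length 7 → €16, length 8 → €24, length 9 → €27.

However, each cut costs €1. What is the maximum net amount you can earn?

Let net[k] be the best obtainable value from length k. For each k, try every first piece i and keep the best of price[i] + net[k−i] minus the 1 cut fee when i<k.
net[1] = 2
net[2] = 4
net[3] = 13
net[4] = 14  (first piece 1, then net[3]=13)
net[5] = 16  (first piece 2, then net[3]=13)
net[6] = 25  (first piece 3, then net[3]=13)
net[7] = 26  (first piece 1, then net[6]=25)
net[8] = 28  (first piece 2, then net[6]=25)
net[9] = 37  (first piece 3, then net[6]=25)
One optimal plan: pieces 3 + 3 + 3 (2 cuts) → €39 − €2 = €37.

37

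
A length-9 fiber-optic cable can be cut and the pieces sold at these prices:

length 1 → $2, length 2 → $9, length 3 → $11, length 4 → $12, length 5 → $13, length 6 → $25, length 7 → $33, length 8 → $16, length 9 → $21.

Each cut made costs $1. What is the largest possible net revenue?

Build v[k] bottom-up: v[k] = max over allowed piece i of (p[i] + v[k−i]) − 1 per cut.
v[1] = 2
v[2] = max(2+2-1, 9+0) = 9
v[3] = max(2+9-1, 9+2-1, 11+0) = 11
v[4] = max(2+11-1, 9+9-1, 11+2-1, 12+0) = 17
v[5] = max(2+17-1, 9+11-1, 11+9-1, 12+2-1, 13+0) = 19
v[6] = max(2+19-1, 9+17-1, 11+11-1, 12+9-1, 13+2-1, 25+0) = 25
v[7] = max(2+25-1, 9+19-1, 11+17-1, …, 25+2-1, 33+0) = 33
v[8] = max(2+33-1, 9+25-1, 11+19-1, …, 33+2-1, 16+0) = 34
v[9] = max(2+34-1, 9+33-1, 11+25-1, …, 16+2-1, 21+0) = 41
One optimal plan: pieces 7 + 2 (1 cut) → $42 − $1 = $41.

41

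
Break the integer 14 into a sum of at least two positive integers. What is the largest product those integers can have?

Let g[k] be the best product for length k (with at least one cut). For each first piece i, the rest contributes max(k−i, g[k−i]).
g[2] = 1×max(1,0) = 1×1 = 1
g[3] = 1×max(2,1) = 1×2 = 2
g[4] = 2×max(2,1) = 2×2 = 4
g[5] = 2×max(3,2) = 2×3 = 6
g[6] = 3×max(3,2) = 3×3 = 9
g[7] = 2×max(5,6) = 2×6 = 12
g[8] = 2×max(6,9) = 2×9 = 18
g[9] = 3×max(6,9) = 3×9 = 27
g[10] = 2×max(8,18) = 2×18 = 36
g[11] = 2×max(9,27) = 2×27 = 54
g[12] = 3×max(9,27) = 3×27 = 81
g[13] = 2×max(11,54) = 2×54 = 108
g[14] = 2×max(12,81) = 2×81 = 162
One optimal split: 3 + 3 + 3 + 3 + 2; product 3×3×3×3×2 = 162.

162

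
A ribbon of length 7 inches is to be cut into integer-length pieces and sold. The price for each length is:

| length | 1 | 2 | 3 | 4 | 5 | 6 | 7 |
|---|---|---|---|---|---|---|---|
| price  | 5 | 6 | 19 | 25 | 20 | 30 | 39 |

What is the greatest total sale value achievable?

Let r[k] be the best obtainable value from length k. For each k, try every first piece i and keep the best of price[i] + r[k−i].
r[1] = 5
r[2] = max(5+5, 6+0) = 10
r[3] = max(5+10, 6+5, 19+0) = 19
r[4] = max(5+19, 6+10, 19+5, 25+0) = 25
r[5] = max(5+25, 6+19, 19+10, 25+5, 20+0) = 30
r[6] = max(5+30, 6+25, 19+19, 25+10, 20+5, 30+0) = 38
r[7] = max(5+38, 6+30, 19+25, …, 30+5, 39+0) = 44
One optimal cutting: 4 + 3 → ¢25 + ¢19 = ¢44.

44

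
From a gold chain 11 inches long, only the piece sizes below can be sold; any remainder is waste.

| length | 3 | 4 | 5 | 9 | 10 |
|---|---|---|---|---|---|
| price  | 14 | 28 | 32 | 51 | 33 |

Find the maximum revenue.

70

Consider every possible first cut. best[k] is the best of p[i]+best[k−i] over all sellable i≤k.
best[1] = 0
best[2] = 0
best[3] = 14
best[4] = 28
best[5] = 32
best[6] = 32
best[7] = 42  (first piece 3, then best[4]=28)
best[8] = 56  (first piece 4, then best[4]=28)
best[9] = 60  (first piece 4, then best[5]=32)
best[10] = 64  (first piece 5, then best[5]=32)
best[11] = 70  (first piece 3, then best[8]=56)
One optimal cutting: 4 + 4 + 3 → $70.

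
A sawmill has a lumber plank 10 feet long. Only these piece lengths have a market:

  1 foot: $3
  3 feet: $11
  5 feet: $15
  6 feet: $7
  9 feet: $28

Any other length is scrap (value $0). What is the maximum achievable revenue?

36

Let r[k] be the best obtainable value from length k. For each k, try every first piece i and keep the best of price[i] + r[k−i].
r[1] = 3
r[2] = 6  (first piece 1, then r[1]=3)
r[3] = max(3+6, 11+0) = 11
r[4] = max(3+11, 11+3) = 14
r[5] = max(3+14, 11+6, 15+0) = 17
r[6] = max(3+17, 11+11, 15+3, 7+0) = 22
r[7] = max(3+22, 11+14, 15+6, 7+3) = 25
r[8] = max(3+25, 11+17, 15+11, 7+6) = 28
r[9] = max(3+28, 11+22, 15+14, 7+11, 28+0) = 33
r[10] = max(3+33, 11+25, 15+17, 7+14, 28+3) = 36
One optimal cutting: 3 + 3 + 3 + 1 → $36.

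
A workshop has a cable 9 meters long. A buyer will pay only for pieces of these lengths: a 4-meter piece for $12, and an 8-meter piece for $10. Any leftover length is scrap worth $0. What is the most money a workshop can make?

24

Consider every possible first cut. best[k] is the best of p[i]+best[k−i] over all sellable i≤k.
best[1] = 0
best[2] = 0
best[3] = 0
best[4] = 12
best[5] = 12
best[6] = 12
best[7] = 12
best[8] = max(12+12, 10+0) = 24
best[9] = max(12+12, 10+0) = 24
One optimal cutting: pieces 4 + 4 with 1 meter of scrap → $24.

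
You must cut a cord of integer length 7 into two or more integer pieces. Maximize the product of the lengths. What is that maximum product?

12

Let m[k] be the best product for length k (with at least one cut). For each first piece i, the rest contributes max(k−i, m[k−i]).
m[2] = 1·max(1,0) = 1·1 = 1
m[3] = 1·max(2,1) = 1·2 = 2
m[4] = 2·max(2,1) = 2·2 = 4
m[5] = 2·max(3,2) = 2·3 = 6
m[6] = 3·max(3,2) = 3·3 = 9
m[7] = 2·max(5,6) = 2·6 = 12
One optimal split: 3 + 2 + 2; product 3·2·2 = 12.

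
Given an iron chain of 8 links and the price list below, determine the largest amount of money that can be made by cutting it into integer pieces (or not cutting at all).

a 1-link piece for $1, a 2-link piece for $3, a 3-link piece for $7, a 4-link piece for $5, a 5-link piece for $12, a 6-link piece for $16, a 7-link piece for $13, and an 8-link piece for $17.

Consider every possible first cut. R[k] is the best of p[i]+R[k−i] over all sellable i≤k.
R[1] = 1
R[2] = 3
R[3] = 7
R[4] = 8  (first piece 1, then R[3]=7)
R[5] = 12
R[6] = 16
R[7] = 17  (first piece 1, then R[6]=16)
R[8] = 19  (first piece 2, then R[6]=16)
One optimal cutting: 6 + 2 → $16 + $3 = $19.

19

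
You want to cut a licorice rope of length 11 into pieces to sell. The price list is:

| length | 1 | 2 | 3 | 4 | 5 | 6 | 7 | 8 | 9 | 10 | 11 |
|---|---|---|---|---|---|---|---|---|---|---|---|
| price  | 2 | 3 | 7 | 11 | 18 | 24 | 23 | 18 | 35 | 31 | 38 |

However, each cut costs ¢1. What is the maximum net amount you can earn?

Consider every possible first cut. r[k] is the best of p[i]+r[k−i] over all sellable i≤k, charging 1 whenever i<k.
r[1] = 2
r[2] = 3  (first piece 1, then r[1]=2)
r[3] = 7
r[4] = 11
r[5] = 18
r[6] = 24
r[7] = 25  (first piece 1, then r[6]=24)
r[8] = 26  (first piece 1, then r[7]=25)
r[9] = 35
r[10] = 36  (first piece 1, then r[9]=35)
r[11] = 41  (first piece 5, then r[6]=24)
One optimal plan: pieces 6 + 5 (1 cut) → ¢42 − ¢1 = ¢41.

41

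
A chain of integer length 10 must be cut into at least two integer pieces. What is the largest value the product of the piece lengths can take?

36

Fill f[k] for k=2..10: at each k try every first piece i and multiply by the better of (k−i) uncut or f[k−i].
f[2] = 1·max(1,0) = 1·1 = 1
f[3] = 1·max(2,1) = 1·2 = 2
f[4] = 2·max(2,1) = 2·2 = 4
f[5] = 2·max(3,2) = 2·3 = 6
f[6] = 3·max(3,2) = 3·3 = 9
f[7] = 2·max(5,6) = 2·6 = 12
f[8] = 2·max(6,9) = 2·9 = 18
f[9] = 3·max(6,9) = 3·9 = 27
f[10] = 2·max(8,18) = 2·18 = 36
One optimal split: 3 + 3 + 2 + 2; product 3·3·2·2 = 36.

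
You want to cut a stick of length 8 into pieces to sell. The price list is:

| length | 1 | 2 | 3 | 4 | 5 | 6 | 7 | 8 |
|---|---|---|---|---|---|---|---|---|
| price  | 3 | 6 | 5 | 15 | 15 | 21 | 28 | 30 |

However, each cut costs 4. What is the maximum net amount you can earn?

Let net[k] be the best obtainable value from length k. For each k, try every first piece i and keep the best of price[i] + net[k−i] minus the 4 cut fee when i<k.
net[1] = 3
net[2] = 6
net[3] = 5  (first piece 1, then net[2]=6)
net[4] = 15
net[5] = 15
net[6] = 21
net[7] = 28
net[8] = 30
Best is to make no cuts and sell whole for 30.

30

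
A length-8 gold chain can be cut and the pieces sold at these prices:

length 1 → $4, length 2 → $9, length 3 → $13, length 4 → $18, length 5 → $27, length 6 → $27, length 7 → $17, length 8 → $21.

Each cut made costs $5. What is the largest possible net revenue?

Build v[k] bottom-up: v[k] = max over allowed piece i of (p[i] + v[k−i]) − 5 per cut.
v[1] = 4
v[2] = max(4+4-5, 9+0) = 9
v[3] = max(4+9-5, 9+4-5, 13+0) = 13
v[4] = max(4+13-5, 9+9-5, 13+4-5, 18+0) = 18
v[5] = max(4+18-5, 9+13-5, 13+9-5, 18+4-5, 27+0) = 27
v[6] = max(4+27-5, 9+18-5, 13+13-5, 18+9-5, 27+4-5, 27+0) = 27
v[7] = max(4+27-5, 9+27-5, 13+18-5, …, 27+4-5, 17+0) = 31
v[8] = max(4+31-5, 9+27-5, 13+27-5, …, 17+4-5, 21+0) = 35
One optimal plan: pieces 5 + 3 (1 cut) → $40 − $5 = $35.

35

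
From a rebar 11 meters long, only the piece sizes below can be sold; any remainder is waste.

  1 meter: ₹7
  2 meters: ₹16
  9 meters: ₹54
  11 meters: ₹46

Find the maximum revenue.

Consider every possible first cut. r[k] is the best of p[i]+r[k−i] over all sellable i≤k.
r[1] = 7
r[2] = max(7+7, 16+0) = 16
r[3] = max(7+16, 16+7) = 23
r[4] = max(7+23, 16+16) = 32
r[5] = max(7+32, 16+23) = 39
r[6] = max(7+39, 16+32) = 48
r[7] = max(7+48, 16+39) = 55
r[8] = max(7+55, 16+48) = 64
r[9] = max(7+64, 16+55, 54+0) = 71
r[10] = max(7+71, 16+64, 54+7) = 80
r[11] = max(7+80, 16+71, 54+16, 46+0) = 87
One optimal cutting: 2 + 2 + 2 + 2 + 2 + 1 → ₹87.

87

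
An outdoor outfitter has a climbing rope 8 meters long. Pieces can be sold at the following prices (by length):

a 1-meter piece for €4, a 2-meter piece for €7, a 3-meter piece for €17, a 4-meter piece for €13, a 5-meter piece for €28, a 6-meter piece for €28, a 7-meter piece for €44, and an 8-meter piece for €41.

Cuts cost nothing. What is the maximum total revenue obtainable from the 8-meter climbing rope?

Build R[k] bottom-up: R[k] = max over allowed piece i of (p[i] + R[k−i]).
R[1] = 4
R[2] = max(4+4, 7+0) = 8
R[3] = max(4+8, 7+4, 17+0) = 17
R[4] = max(4+17, 7+8, 17+4, 13+0) = 21
R[5] = max(4+21, 7+17, 17+8, 13+4, 28+0) = 28
R[6] = max(4+28, 7+21, 17+17, 13+8, 28+4, 28+0) = 34
R[7] = max(4+34, 7+28, 17+21, …, 28+4, 44+0) = 44
R[8] = max(4+44, 7+34, 17+28, …, 44+4, 41+0) = 48
One optimal cutting: 7 + 1 → €44 + €4 = €48.

48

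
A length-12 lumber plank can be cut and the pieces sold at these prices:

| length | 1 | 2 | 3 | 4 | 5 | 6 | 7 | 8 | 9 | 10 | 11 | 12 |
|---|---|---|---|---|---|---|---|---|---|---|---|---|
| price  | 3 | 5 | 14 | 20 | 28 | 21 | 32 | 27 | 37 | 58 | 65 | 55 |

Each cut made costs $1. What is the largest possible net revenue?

67

Build net[k] bottom-up: net[k] = max over allowed piece i of (p[i] + net[k−i]) − 1 per cut.
net[1] = 3
net[2] = max(3+3-1, 5+0) = 5
net[3] = max(3+5-1, 5+3-1, 14+0) = 14
net[4] = max(3+14-1, 5+5-1, 14+3-1, 20+0) = 20
net[5] = max(3+20-1, 5+14-1, 14+5-1, 20+3-1, 28+0) = 28
net[6] = max(3+28-1, 5+20-1, 14+14-1, 20+5-1, 28+3-1, 21+0) = 30
net[7] = max(3+30-1, 5+28-1, 14+20-1, …, 21+3-1, 32+0) = 33
net[8] = max(3+33-1, 5+30-1, 14+28-1, …, 32+3-1, 27+0) = 41
net[9] = max(3+41-1, 5+33-1, 14+30-1, …, 27+3-1, 37+0) = 47
net[10] = max(3+47-1, 5+41-1, 14+33-1, …, 37+3-1, 58+0) = 58
net[11] = max(3+58-1, 5+47-1, 14+41-1, …, 58+3-1, 65+0) = 65
net[12] = max(3+65-1, 5+58-1, 14+47-1, …, 65+3-1, 55+0) = 67
One optimal plan: pieces 11 + 1 (1 cut) → $68 − $1 = $67.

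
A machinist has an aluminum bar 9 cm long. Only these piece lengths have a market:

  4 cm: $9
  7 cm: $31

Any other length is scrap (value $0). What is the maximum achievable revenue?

Build best[k] bottom-up: best[k] = max over allowed piece i of (p[i] + best[k−i]).
best[1] = 0
best[2] = 0
best[3] = 0
best[4] = 9
best[5] = 9
best[6] = 9
best[7] = max(9+0, 31+0) = 31
best[8] = max(9+9, 31+0) = 31
best[9] = max(9+9, 31+0) = 31
One optimal cutting: pieces 7 with 2 cm of scrap → $31.

31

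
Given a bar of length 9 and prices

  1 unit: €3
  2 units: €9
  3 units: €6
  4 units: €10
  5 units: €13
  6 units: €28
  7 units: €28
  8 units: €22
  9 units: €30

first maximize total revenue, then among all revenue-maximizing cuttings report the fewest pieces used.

3

Consider every possible first cut. r[k] is the best of p[i]+r[k−i] over all sellable i≤k.
r[1] = 3
r[2] = 9
r[3] = 12  (first piece 1, then r[2]=9)
r[4] = 18  (first piece 2, then r[2]=9)
r[5] = 21  (first piece 1, then r[4]=18)
r[6] = 28
r[7] = 31  (first piece 1, then r[6]=28)
r[8] = 37  (first piece 2, then r[6]=28)
r[9] = 40  (first piece 1, then r[8]=37)
Maximum revenue is €40.
Now minimize piece count subject to staying optimal: for each k, pieces[k] = 1 + min over i with p[i]+r[k−i]=r[k] of pieces[k−i].
pieces[6] = 1
pieces[7] = 2
pieces[8] = 2
pieces[9] = 3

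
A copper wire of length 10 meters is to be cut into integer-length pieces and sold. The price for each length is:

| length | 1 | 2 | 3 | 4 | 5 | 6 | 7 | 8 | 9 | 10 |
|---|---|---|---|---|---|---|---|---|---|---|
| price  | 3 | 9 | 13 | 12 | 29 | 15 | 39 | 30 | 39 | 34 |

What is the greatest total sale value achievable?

58

Consider every possible first cut. r[k] is the best of p[i]+r[k−i] over all sellable i≤k.
r[1] = 3
r[2] = 9
r[3] = 13
r[4] = 18  (first piece 2, then r[2]=9)
r[5] = 29
r[6] = 32  (first piece 1, then r[5]=29)
r[7] = 39
r[8] = 42  (first piece 1, then r[7]=39)
r[9] = 48  (first piece 2, then r[7]=39)
r[10] = 58  (first piece 5, then r[5]=29)
One optimal cutting: 5 + 5 → €29 + €29 = €58.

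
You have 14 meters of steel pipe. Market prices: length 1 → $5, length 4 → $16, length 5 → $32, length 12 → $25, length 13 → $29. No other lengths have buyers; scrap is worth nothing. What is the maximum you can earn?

Consider every possible first cut. best[k] is the best of p[i]+best[k−i] over all sellable i≤k.
best[1] = 5
best[2] = 10  (first piece 1, then best[1]=5)
best[3] = 15  (first piece 1, then best[2]=10)
best[4] = max(5+15, 16+0) = 20
best[5] = max(5+20, 16+5, 32+0) = 32
best[6] = max(5+32, 16+10, 32+5) = 37
best[7] = max(5+37, 16+15, 32+10) = 42
best[8] = max(5+42, 16+20, 32+15) = 47
best[9] = max(5+47, 16+32, 32+20) = 52
best[10] = max(5+52, 16+37, 32+32) = 64
best[11] = max(5+64, 16+42, 32+37) = 69
best[12] = max(5+69, 16+47, 32+42, 25+0) = 74
best[13] = max(5+74, 16+52, 32+47, 25+5, 29+0) = 79
best[14] = max(5+79, 16+64, 32+52, 25+10, 29+5) = 84
One optimal cutting: 5 + 5 + 1 + 1 + 1 + 1 → $84.

84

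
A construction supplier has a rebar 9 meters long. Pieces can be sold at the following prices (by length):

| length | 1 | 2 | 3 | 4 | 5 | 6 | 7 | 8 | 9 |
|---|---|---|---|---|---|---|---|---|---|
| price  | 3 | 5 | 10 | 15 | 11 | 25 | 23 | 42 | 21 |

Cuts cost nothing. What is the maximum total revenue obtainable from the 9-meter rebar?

Build v[k] bottom-up: v[k] = max over allowed piece i of (p[i] + v[k−i]).
v[1] = 3
v[2] = 6  (first piece 1, then v[1]=3)
v[3] = 10
v[4] = 15
v[5] = 18  (first piece 1, then v[4]=15)
v[6] = 25
v[7] = 28  (first piece 1, then v[6]=25)
v[8] = 42
v[9] = 45  (first piece 1, then v[8]=42)
One optimal cutting: 8 + 1 → ₹42 + ₹3 = ₹45.

45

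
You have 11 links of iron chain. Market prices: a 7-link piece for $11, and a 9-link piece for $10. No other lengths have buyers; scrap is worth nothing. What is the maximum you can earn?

Consider every possible first cut. r[k] is the best of p[i]+r[k−i] over all sellable i≤k.
r[1] = 0
r[2] = 0
r[3] = 0
r[4] = 0
r[5] = 0
r[6] = 0
r[7] = 11
r[8] = 11
r[9] = 11
r[10] = 11
r[11] = 11
One optimal cutting: pieces 7 with 4 links of scrap → $11.

11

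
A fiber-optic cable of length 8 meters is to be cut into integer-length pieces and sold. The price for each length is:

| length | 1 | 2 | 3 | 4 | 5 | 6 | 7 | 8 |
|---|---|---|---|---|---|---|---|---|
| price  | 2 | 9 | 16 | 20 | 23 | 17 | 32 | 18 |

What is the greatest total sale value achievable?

41

Build v[k] bottom-up: v[k] = max over allowed piece i of (p[i] + v[k−i]).
v[1] = 2
v[2] = 9
v[3] = 16
v[4] = 20
v[5] = 25  (first piece 2, then v[3]=16)
v[6] = 32  (first piece 3, then v[3]=16)
v[7] = 36  (first piece 3, then v[4]=20)
v[8] = 41  (first piece 2, then v[6]=32)
One optimal cutting: 3 + 3 + 2 → $16 + $16 + $9 = $41.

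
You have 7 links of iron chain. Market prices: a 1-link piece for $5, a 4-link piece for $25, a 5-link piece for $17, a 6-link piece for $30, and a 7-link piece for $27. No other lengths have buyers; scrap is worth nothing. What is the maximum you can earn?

Consider every possible first cut. r[k] is the best of p[i]+r[k−i] over all sellable i≤k.
r[1] = 5
r[2] = 10  (first piece 1, then r[1]=5)
r[3] = 15  (first piece 1, then r[2]=10)
r[4] = 25
r[5] = 30  (first piece 1, then r[4]=25)
r[6] = 35  (first piece 1, then r[5]=30)
r[7] = 40  (first piece 1, then r[6]=35)
One optimal cutting: 4 + 1 + 1 + 1 → $40.

40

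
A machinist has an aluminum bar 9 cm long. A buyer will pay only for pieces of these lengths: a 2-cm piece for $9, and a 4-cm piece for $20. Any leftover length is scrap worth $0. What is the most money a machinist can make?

Let best[k] be the best obtainable value from length k. For each k, try every first piece i and keep the best of price[i] + best[k−i].
best[1] = 0
best[2] = 9
best[3] = 9
best[4] = 20
best[5] = 20
best[6] = 29  (first piece 2, then best[4]=20)
best[7] = 29
best[8] = 40  (first piece 4, then best[4]=20)
best[9] = 40
One optimal cutting: pieces 4 + 4 with 1 cm of scrap → $40.

40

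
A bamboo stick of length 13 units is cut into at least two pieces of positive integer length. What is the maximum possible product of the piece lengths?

Fill m[k] for k=2..13: at each k try every first piece i and multiply by the better of (k−i) uncut or m[k−i].
m[2] = 1*max(1,0) = 1*1 = 1
m[3] = max(1*2, 2*1) = 2
m[4] = max(1*3, 2*2, 3*1) = 4
m[5] = max(1*4, 2*3, 3*2, 4*1) = 6
m[6] = max(1*6, 2*4, 3*3, 4*2, 5*1) = 9
m[7] = max(1*9, 2*6, 3*4, 4*3, 5*2, 6*1) = 12
m[8] = max(1*12, 2*9, 3*6, …, 6*2, 7*1) = 18
m[9] = max(1*18, 2*12, 3*9, …, 7*2, 8*1) = 27
m[10] = max(1*27, 2*18, 3*12, …, 8*2, 9*1) = 36
m[11] = max(1*36, 2*27, 3*18, …, 9*2, 10*1) = 54
m[12] = max(1*54, 2*36, 3*27, …, 10*2, 11*1) = 81
m[13] = max(1*81, 2*54, 3*36, …, 11*2, 12*1) = 108
One optimal split: 3 + 3 + 3 + 2 + 2; product 3*3*3*2*2 = 108.

108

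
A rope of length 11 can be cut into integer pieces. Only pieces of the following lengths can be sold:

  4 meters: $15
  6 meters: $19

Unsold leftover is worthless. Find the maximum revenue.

Consider every possible first cut. best[k] is the best of p[i]+best[k−i] over all sellable i≤k.
best[1] = 0
best[2] = 0
best[3] = 0
best[4] = 15
best[5] = 15
best[6] = max(15+0, 19+0) = 19
best[7] = max(15+0, 19+0) = 19
best[8] = max(15+15, 19+0) = 30
best[9] = max(15+15, 19+0) = 30
best[10] = max(15+19, 19+15) = 34
best[11] = max(15+19, 19+15) = 34
One optimal cutting: pieces 6 + 4 with 1 meter of scrap → $34.

34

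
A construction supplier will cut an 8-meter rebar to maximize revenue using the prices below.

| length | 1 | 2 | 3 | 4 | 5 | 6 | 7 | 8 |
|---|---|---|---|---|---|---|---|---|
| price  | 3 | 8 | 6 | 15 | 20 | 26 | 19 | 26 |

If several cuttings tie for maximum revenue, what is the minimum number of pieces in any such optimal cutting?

Build r[k] bottom-up: r[k] = max over allowed piece i of (p[i] + r[k−i]).
r[1] = 3
r[2] = 8
r[3] = 11  (first piece 1, then r[2]=8)
r[4] = 16  (first piece 2, then r[2]=8)
r[5] = 20
r[6] = 26
r[7] = 29  (first piece 1, then r[6]=26)
r[8] = 34  (first piece 2, then r[6]=26)
Maximum revenue is ₹34.
Now minimize piece count subject to staying optimal: for each k, pieces[k] = 1 + min over i with p[i]+r[k−i]=r[k] of pieces[k−i].
pieces[5] = 1
pieces[6] = 1
pieces[7] = 2
pieces[8] = 2

2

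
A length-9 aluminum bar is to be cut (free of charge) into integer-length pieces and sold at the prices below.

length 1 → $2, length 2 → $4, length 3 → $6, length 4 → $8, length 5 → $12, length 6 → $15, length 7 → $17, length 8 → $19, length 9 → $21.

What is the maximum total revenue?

21

Let v[k] be the best obtainable value from length k. For each k, try every first piece i and keep the best of price[i] + v[k−i].
v[1] = 2
v[2] = max(2+2, 4+0) = 4
v[3] = max(2+4, 4+2, 6+0) = 6
v[4] = max(2+6, 4+4, 6+2, 8+0) = 8
v[5] = max(2+8, 4+6, 6+4, 8+2, 12+0) = 12
v[6] = max(2+12, 4+8, 6+6, 8+4, 12+2, 15+0) = 15
v[7] = max(2+15, 4+12, 6+8, …, 15+2, 17+0) = 17
v[8] = max(2+17, 4+15, 6+12, …, 17+2, 19+0) = 19
v[9] = max(2+19, 4+17, 6+15, …, 19+2, 21+0) = 21
One optimal cutting: 6 + 1 + 1 + 1 → $15 + $2 + $2 + $2 = $21.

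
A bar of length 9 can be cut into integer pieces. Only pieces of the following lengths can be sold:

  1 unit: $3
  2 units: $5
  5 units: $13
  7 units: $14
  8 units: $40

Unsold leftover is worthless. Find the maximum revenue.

Consider every possible first cut. r[k] is the best of p[i]+r[k−i] over all sellable i≤k.
r[1] = 3
r[2] = max(3+3, 5+0) = 6
r[3] = max(3+6, 5+3) = 9
r[4] = max(3+9, 5+6) = 12
r[5] = max(3+12, 5+9, 13+0) = 15
r[6] = max(3+15, 5+12, 13+3) = 18
r[7] = max(3+18, 5+15, 13+6, 14+0) = 21
r[8] = max(3+21, 5+18, 13+9, 14+3, 40+0) = 40
r[9] = max(3+40, 5+21, 13+12, 14+6, 40+3) = 43
One optimal cutting: 8 + 1 → $43.

43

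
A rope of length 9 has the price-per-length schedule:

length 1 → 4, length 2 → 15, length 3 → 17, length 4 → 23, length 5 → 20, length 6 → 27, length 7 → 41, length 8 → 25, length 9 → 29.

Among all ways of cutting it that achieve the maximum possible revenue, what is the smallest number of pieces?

5

Build r[k] bottom-up: r[k] = max over allowed piece i of (p[i] + r[k−i]).
r[1] = 4
r[2] = 15
r[3] = 19  (first piece 1, then r[2]=15)
r[4] = 30  (first piece 2, then r[2]=15)
r[5] = 34  (first piece 1, then r[4]=30)
r[6] = 45  (first piece 2, then r[4]=30)
r[7] = 49  (first piece 1, then r[6]=45)
r[8] = 60  (first piece 2, then r[6]=45)
r[9] = 64  (first piece 1, then r[8]=60)
Maximum revenue is 64.
Now minimize piece count subject to staying optimal: for each k, pieces[k] = 1 + min over i with p[i]+r[k−i]=r[k] of pieces[k−i].
pieces[6] = 3
pieces[7] = 4
pieces[8] = 4
pieces[9] = 5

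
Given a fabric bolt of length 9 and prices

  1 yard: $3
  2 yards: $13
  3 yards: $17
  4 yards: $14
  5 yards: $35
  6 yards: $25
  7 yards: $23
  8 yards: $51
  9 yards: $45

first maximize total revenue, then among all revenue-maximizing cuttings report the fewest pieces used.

3

Build r[k] bottom-up: r[k] = max over allowed piece i of (p[i] + r[k−i]).
r[1] = 3
r[2] = max(3+3, 13+0) = 13
r[3] = max(3+13, 13+3, 17+0) = 17
r[4] = max(3+17, 13+13, 17+3, 14+0) = 26
r[5] = max(3+26, 13+17, 17+13, 14+3, 35+0) = 35
r[6] = max(3+35, 13+26, 17+17, 14+13, 35+3, 25+0) = 39
r[7] = max(3+39, 13+35, 17+26, …, 25+3, 23+0) = 48
r[8] = max(3+48, 13+39, 17+35, …, 23+3, 51+0) = 52
r[9] = max(3+52, 13+48, 17+39, …, 51+3, 45+0) = 61
Maximum revenue is $61.
Now minimize piece count subject to staying optimal: for each k, pieces[k] = 1 + min over i with p[i]+r[k−i]=r[k] of pieces[k−i].
pieces[6] = 3
pieces[7] = 2
pieces[8] = 2
pieces[9] = 3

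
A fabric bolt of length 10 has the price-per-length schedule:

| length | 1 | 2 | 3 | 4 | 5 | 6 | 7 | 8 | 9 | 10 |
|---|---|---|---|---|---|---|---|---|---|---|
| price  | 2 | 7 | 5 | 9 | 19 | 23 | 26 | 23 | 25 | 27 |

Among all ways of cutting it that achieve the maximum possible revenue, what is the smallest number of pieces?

2

Let r[k] be the best obtainable value from length k. For each k, try every first piece i and keep the best of price[i] + r[k−i].
r[1] = 2
r[2] = 7
r[3] = 9  (first piece 1, then r[2]=7)
r[4] = 14  (first piece 2, then r[2]=7)
r[5] = 19
r[6] = 23
r[7] = 26  (first piece 2, then r[5]=19)
r[8] = 30  (first piece 2, then r[6]=23)
r[9] = 33  (first piece 2, then r[7]=26)
r[10] = 38  (first piece 5, then r[5]=19)
Maximum revenue is $38.
Now minimize piece count subject to staying optimal: for each k, pieces[k] = 1 + min over i with p[i]+r[k−i]=r[k] of pieces[k−i].
pieces[7] = 1
pieces[8] = 2
pieces[9] = 2
pieces[10] = 2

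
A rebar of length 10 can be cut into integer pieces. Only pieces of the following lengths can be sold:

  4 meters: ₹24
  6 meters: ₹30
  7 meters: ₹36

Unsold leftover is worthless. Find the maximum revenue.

54

Consider every possible first cut. r[k] is the best of p[i]+r[k−i] over all sellable i≤k.
r[1] = 0
r[2] = 0
r[3] = 0
r[4] = 24
r[5] = 24
r[6] = 30
r[7] = 36
r[8] = 48  (first piece 4, then r[4]=24)
r[9] = 48
r[10] = 54  (first piece 4, then r[6]=30)
One optimal cutting: 6 + 4 → ₹54.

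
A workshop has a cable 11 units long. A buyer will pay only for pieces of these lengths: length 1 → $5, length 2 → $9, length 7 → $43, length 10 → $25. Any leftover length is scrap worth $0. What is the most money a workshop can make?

63

Let r[k] be the best obtainable value from length k. For each k, try every first piece i and keep the best of price[i] + r[k−i].
r[1] = 5
r[2] = 10  (first piece 1, then r[1]=5)
r[3] = 15  (first piece 1, then r[2]=10)
r[4] = 20  (first piece 1, then r[3]=15)
r[5] = 25  (first piece 1, then r[4]=20)
r[6] = 30  (first piece 1, then r[5]=25)
r[7] = 43
r[8] = 48  (first piece 1, then r[7]=43)
r[9] = 53  (first piece 1, then r[8]=48)
r[10] = 58  (first piece 1, then r[9]=53)
r[11] = 63  (first piece 1, then r[10]=58)
One optimal cutting: 7 + 1 + 1 + 1 + 1 → $63.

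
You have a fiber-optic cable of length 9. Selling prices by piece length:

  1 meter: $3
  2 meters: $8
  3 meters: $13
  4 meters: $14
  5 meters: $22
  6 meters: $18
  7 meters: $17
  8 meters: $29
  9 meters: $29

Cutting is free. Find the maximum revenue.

39

Build best[k] bottom-up: best[k] = max over allowed piece i of (p[i] + best[k−i]).
best[1] = 3
best[2] = 8
best[3] = 13
best[4] = 16  (first piece 1, then best[3]=13)
best[5] = 22
best[6] = 26  (first piece 3, then best[3]=13)
best[7] = 30  (first piece 2, then best[5]=22)
best[8] = 35  (first piece 3, then best[5]=22)
best[9] = 39  (first piece 3, then best[6]=26)
One optimal cutting: 3 + 3 + 3 → $13 + $13 + $13 = $39.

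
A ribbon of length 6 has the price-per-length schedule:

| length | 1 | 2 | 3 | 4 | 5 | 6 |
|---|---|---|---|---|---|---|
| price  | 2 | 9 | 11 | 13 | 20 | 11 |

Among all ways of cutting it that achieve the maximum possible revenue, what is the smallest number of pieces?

3

Consider every possible first cut. r[k] is the best of p[i]+r[k−i] over all sellable i≤k.
r[1] = 2
r[2] = 9
r[3] = 11  (first piece 1, then r[2]=9)
r[4] = 18  (first piece 2, then r[2]=9)
r[5] = 20  (first piece 1, then r[4]=18)
r[6] = 27  (first piece 2, then r[4]=18)
Maximum revenue is ¢27.
Now minimize piece count subject to staying optimal: for each k, pieces[k] = 1 + min over i with p[i]+r[k−i]=r[k] of pieces[k−i].
pieces[3] = 1
pieces[4] = 2
pieces[5] = 1
pieces[6] = 3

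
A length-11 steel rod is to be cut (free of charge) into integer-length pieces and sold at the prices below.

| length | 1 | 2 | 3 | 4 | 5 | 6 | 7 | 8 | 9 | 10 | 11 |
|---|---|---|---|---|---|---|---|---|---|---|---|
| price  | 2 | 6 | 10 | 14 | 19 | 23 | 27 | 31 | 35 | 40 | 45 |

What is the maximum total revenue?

45

Build best[k] bottom-up: best[k] = max over allowed piece i of (p[i] + best[k−i]).
best[1] = 2
best[2] = 6
best[3] = 10
best[4] = 14
best[5] = 19
best[6] = 23
best[7] = 27
best[8] = 31
best[9] = 35
best[10] = 40
best[11] = 45
Best is to sell the whole 11-unit piece uncut for $45.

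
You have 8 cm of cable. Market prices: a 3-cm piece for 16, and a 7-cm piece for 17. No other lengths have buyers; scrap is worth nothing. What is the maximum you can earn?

32

Build f[k] bottom-up: f[k] = max over allowed piece i of (p[i] + f[k−i]).
f[1] = 0
f[2] = 0
f[3] = 16
f[4] = 16
f[5] = 16
f[6] = 32  (first piece 3, then f[3]=16)
f[7] = 32
f[8] = 32
One optimal cutting: pieces 3 + 3 with 2 cm of scrap → 32.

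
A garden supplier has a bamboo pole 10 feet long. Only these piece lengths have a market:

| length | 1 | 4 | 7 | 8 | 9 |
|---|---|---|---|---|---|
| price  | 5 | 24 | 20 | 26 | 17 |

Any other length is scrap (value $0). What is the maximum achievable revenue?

58

Build f[k] bottom-up: f[k] = max over allowed piece i of (p[i] + f[k−i]).
f[1] = 5
f[2] = 10  (first piece 1, then f[1]=5)
f[3] = 15  (first piece 1, then f[2]=10)
f[4] = max(5+15, 24+0) = 24
f[5] = max(5+24, 24+5) = 29
f[6] = max(5+29, 24+10) = 34
f[7] = max(5+34, 24+15, 20+0) = 39
f[8] = max(5+39, 24+24, 20+5, 26+0) = 48
f[9] = max(5+48, 24+29, 20+10, 26+5, 17+0) = 53
f[10] = max(5+53, 24+34, 20+15, 26+10, 17+5) = 58
One optimal cutting: 4 + 4 + 1 + 1 → $58.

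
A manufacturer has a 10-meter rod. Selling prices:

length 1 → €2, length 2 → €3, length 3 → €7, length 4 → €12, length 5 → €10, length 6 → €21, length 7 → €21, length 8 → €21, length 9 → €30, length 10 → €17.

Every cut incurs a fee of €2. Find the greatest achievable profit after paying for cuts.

31

Build net[k] bottom-up: net[k] = max over allowed piece i of (p[i] + net[k−i]) − 2 per cut.
net[1] = 2
net[2] = 3
net[3] = 7
net[4] = 12
net[5] = 12  (first piece 1, then net[4]=12)
net[6] = 21
net[7] = 21  (first piece 1, then net[6]=21)
net[8] = 22  (first piece 2, then net[6]=21)
net[9] = 30
net[10] = 31  (first piece 4, then net[6]=21)
One optimal plan: pieces 6 + 4 (1 cut) → €33 − €2 = €31.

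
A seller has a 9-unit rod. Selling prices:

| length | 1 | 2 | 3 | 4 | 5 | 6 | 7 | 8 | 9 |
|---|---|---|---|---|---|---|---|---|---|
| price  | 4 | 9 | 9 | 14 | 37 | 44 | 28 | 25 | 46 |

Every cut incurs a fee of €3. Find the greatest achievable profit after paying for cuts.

51

Let net[k] be the best obtainable value from length k. For each k, try every first piece i and keep the best of price[i] + net[k−i] minus the 3 cut fee when i<k.
net[1] = 4
net[2] = max(4+4-3, 9+0) = 9
net[3] = max(4+9-3, 9+4-3, 9+0) = 10
net[4] = max(4+10-3, 9+9-3, 9+4-3, 14+0) = 15
net[5] = max(4+15-3, 9+10-3, 9+9-3, 14+4-3, 37+0) = 37
net[6] = max(4+37-3, 9+15-3, 9+10-3, 14+9-3, 37+4-3, 44+0) = 44
net[7] = max(4+44-3, 9+37-3, 9+15-3, …, 44+4-3, 28+0) = 45
net[8] = max(4+45-3, 9+44-3, 9+37-3, …, 28+4-3, 25+0) = 50
net[9] = max(4+50-3, 9+45-3, 9+44-3, …, 25+4-3, 46+0) = 51
One optimal plan: pieces 6 + 2 + 1 (2 cuts) → €57 − €6 = €51.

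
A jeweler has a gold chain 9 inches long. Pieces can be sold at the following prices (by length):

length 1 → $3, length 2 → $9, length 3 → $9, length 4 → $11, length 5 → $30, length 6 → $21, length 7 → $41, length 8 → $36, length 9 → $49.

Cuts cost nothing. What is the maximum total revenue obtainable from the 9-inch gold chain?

Build best[k] bottom-up: best[k] = max over allowed piece i of (p[i] + best[k−i]).
best[1] = 3
best[2] = max(3+3, 9+0) = 9
best[3] = max(3+9, 9+3, 9+0) = 12
best[4] = max(3+12, 9+9, 9+3, 11+0) = 18
best[5] = max(3+18, 9+12, 9+9, 11+3, 30+0) = 30
best[6] = max(3+30, 9+18, 9+12, 11+9, 30+3, 21+0) = 33
best[7] = max(3+33, 9+30, 9+18, …, 21+3, 41+0) = 41
best[8] = max(3+41, 9+33, 9+30, …, 41+3, 36+0) = 44
best[9] = max(3+44, 9+41, 9+33, …, 36+3, 49+0) = 50
One optimal cutting: 7 + 2 → $41 + $9 = $50.

50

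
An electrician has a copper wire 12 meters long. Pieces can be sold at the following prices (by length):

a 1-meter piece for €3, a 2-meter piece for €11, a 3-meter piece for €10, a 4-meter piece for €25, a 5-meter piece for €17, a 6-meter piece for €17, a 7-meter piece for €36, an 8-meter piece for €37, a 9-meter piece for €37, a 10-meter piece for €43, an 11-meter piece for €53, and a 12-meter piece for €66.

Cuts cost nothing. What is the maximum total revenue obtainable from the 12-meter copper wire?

75

Let best[k] be the best obtainable value from length k. For each k, try every first piece i and keep the best of price[i] + best[k−i].
best[1] = 3
best[2] = 11
best[3] = 14  (first piece 1, then best[2]=11)
best[4] = 25
best[5] = 28  (first piece 1, then best[4]=25)
best[6] = 36  (first piece 2, then best[4]=25)
best[7] = 39  (first piece 1, then best[6]=36)
best[8] = 50  (first piece 4, then best[4]=25)
best[9] = 53  (first piece 1, then best[8]=50)
best[10] = 61  (first piece 2, then best[8]=50)
best[11] = 64  (first piece 1, then best[10]=61)
best[12] = 75  (first piece 4, then best[8]=50)
One optimal cutting: 4 + 4 + 4 → €25 + €25 + €25 = €75.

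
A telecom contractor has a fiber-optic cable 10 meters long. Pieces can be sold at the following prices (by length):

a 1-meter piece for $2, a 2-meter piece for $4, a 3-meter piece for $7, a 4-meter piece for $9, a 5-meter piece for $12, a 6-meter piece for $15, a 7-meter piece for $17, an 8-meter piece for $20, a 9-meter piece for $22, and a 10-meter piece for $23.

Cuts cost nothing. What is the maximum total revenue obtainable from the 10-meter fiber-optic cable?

24

Build v[k] bottom-up: v[k] = max over allowed piece i of (p[i] + v[k−i]).
v[1] = 2
v[2] = max(2+2, 4+0) = 4
v[3] = max(2+4, 4+2, 7+0) = 7
v[4] = max(2+7, 4+4, 7+2, 9+0) = 9
v[5] = max(2+9, 4+7, 7+4, 9+2, 12+0) = 12
v[6] = max(2+12, 4+9, 7+7, 9+4, 12+2, 15+0) = 15
v[7] = max(2+15, 4+12, 7+9, …, 15+2, 17+0) = 17
v[8] = max(2+17, 4+15, 7+12, …, 17+2, 20+0) = 20
v[9] = max(2+20, 4+17, 7+15, …, 20+2, 22+0) = 22
v[10] = max(2+22, 4+20, 7+17, …, 22+2, 23+0) = 24
One optimal cutting: 8 + 1 + 1 → $20 + $2 + $2 = $24.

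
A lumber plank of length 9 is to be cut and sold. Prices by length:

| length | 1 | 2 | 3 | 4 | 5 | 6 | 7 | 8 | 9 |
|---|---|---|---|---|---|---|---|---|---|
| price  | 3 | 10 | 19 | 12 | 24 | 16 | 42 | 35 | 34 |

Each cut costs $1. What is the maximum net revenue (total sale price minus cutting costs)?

Let v[k] be the best obtainable value from length k. For each k, try every first piece i and keep the best of price[i] + v[k−i] minus the 1 cut fee when i<k.
v[1] = 3
v[2] = max(3+3-1, 10+0) = 10
v[3] = max(3+10-1, 10+3-1, 19+0) = 19
v[4] = max(3+19-1, 10+10-1, 19+3-1, 12+0) = 21
v[5] = max(3+21-1, 10+19-1, 19+10-1, 12+3-1, 24+0) = 28
v[6] = max(3+28-1, 10+21-1, 19+19-1, 12+10-1, 24+3-1, 16+0) = 37
v[7] = max(3+37-1, 10+28-1, 19+21-1, …, 16+3-1, 42+0) = 42
v[8] = max(3+42-1, 10+37-1, 19+28-1, …, 42+3-1, 35+0) = 46
v[9] = max(3+46-1, 10+42-1, 19+37-1, …, 35+3-1, 34+0) = 55
One optimal plan: pieces 3 + 3 + 3 (2 cuts) → $57 − $2 = $55.

55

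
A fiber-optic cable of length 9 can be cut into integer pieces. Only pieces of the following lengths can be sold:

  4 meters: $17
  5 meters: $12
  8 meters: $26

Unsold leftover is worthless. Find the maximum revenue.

Build r[k] bottom-up: r[k] = max over allowed piece i of (p[i] + r[k−i]).
r[1] = 0
r[2] = 0
r[3] = 0
r[4] = 17
r[5] = 17
r[6] = 17
r[7] = 17
r[8] = 34  (first piece 4, then r[4]=17)
r[9] = 34
One optimal cutting: pieces 4 + 4 with 1 meter of scrap → $34.

34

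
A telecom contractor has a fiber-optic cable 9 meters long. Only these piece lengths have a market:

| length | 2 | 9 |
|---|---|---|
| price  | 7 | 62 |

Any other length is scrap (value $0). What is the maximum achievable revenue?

62

Build r[k] bottom-up: r[k] = max over allowed piece i of (p[i] + r[k−i]).
r[1] = 0
r[2] = 7
r[3] = 7
r[4] = 14  (first piece 2, then r[2]=7)
r[5] = 14
r[6] = 21  (first piece 2, then r[4]=14)
r[7] = 21
r[8] = 28  (first piece 2, then r[6]=21)
r[9] = 62
One optimal cutting: 9 → $62.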